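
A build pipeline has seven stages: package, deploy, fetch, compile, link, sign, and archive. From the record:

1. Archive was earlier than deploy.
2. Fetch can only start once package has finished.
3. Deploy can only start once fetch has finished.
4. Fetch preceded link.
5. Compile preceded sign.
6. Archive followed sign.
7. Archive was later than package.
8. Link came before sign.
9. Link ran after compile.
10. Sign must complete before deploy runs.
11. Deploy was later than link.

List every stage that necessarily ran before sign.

Directly stated before sign: compile and link.
Fetch reaches sign via fetch → link → sign.
Package reaches sign via package → fetch → link → sign.
No chain forces archive (or any of the others) ahead of sign.

compile, fetch, link, package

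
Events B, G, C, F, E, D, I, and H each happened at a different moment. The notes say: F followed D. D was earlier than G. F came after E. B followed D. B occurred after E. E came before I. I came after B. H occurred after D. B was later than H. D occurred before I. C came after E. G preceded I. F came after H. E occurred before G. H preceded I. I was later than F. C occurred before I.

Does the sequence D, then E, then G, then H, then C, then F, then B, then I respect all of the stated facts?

Check each stated constraint against the proposed order — e.g. E is ahead of I; D is ahead of I. Every pair is in the required order; nothing is violated.

yes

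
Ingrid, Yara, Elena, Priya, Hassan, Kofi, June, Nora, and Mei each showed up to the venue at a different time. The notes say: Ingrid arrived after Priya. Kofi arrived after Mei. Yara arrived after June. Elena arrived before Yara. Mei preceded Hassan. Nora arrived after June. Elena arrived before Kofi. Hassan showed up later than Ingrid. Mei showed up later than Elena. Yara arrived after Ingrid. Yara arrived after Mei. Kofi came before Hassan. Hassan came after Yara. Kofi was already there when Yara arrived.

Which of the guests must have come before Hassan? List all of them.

Directly stated before Hassan: Ingrid, Kofi, Mei, and Yara.
Elena reaches Hassan via Elena → Kofi → Hassan.
June reaches Hassan via June → Yara → Hassan.
Priya reaches Hassan via Priya → Ingrid → Hassan.
No chain forces Nora ahead of Hassan.

Elena, Ingrid, June, Kofi, Mei, Priya, Yara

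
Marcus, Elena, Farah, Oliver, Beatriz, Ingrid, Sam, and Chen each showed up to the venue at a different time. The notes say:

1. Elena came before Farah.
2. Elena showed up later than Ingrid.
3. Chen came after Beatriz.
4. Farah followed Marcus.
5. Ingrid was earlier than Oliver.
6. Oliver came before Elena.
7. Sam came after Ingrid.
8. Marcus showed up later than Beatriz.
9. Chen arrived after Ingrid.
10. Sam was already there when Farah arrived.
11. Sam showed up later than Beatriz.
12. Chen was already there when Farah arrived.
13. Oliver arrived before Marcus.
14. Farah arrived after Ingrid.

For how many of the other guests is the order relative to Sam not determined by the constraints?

4

Forced before Sam: Beatriz and Ingrid; forced after Sam: Farah.
That leaves Chen, Elena, Marcus, and Oliver with no forced order relative to Sam — 4.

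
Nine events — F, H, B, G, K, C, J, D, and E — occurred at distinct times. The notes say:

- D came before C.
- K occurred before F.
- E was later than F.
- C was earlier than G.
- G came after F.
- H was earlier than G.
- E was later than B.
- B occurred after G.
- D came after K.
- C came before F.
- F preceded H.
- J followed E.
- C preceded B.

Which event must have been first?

K

K has a chain of constraints placing it before every other event, so K must be first.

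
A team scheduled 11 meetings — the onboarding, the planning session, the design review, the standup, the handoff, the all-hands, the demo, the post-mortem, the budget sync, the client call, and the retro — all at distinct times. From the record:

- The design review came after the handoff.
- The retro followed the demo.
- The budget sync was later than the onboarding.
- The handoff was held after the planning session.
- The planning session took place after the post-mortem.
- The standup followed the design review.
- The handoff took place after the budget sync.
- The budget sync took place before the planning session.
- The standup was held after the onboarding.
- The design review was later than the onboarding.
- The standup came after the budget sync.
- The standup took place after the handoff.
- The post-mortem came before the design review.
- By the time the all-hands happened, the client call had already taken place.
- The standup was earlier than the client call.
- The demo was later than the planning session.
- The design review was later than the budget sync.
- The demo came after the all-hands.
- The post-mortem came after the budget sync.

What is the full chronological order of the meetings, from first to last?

the onboarding, the budget sync, the post-mortem, the planning session, the handoff, the design review, the standup, the client call, the all-hands, the demo, the retro

The constraints fix every adjacent pair, so only one ordering works:
the onboarding → the budget sync → the post-mortem → the planning session → the handoff → the design review → the standup → the client call → the all-hands → the demo → the retro.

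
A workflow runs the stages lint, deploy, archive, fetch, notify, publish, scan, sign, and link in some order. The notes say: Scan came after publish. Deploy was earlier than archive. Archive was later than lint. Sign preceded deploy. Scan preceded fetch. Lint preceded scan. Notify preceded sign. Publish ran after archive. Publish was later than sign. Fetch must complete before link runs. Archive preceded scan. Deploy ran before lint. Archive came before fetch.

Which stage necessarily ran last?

link

Every other stage has a chain of constraints placing it before link, so link is last.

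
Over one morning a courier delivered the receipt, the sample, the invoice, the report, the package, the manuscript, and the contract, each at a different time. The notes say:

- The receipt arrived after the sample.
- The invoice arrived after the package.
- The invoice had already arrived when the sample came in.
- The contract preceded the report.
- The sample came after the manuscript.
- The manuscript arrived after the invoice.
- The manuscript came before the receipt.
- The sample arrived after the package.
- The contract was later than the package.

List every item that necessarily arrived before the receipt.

Directly stated before the receipt: the manuscript and the sample.
The invoice reaches the receipt via the invoice → the manuscript → the receipt.
The package reaches the receipt via the package → the sample → the receipt.

the invoice, the manuscript, the package, the sample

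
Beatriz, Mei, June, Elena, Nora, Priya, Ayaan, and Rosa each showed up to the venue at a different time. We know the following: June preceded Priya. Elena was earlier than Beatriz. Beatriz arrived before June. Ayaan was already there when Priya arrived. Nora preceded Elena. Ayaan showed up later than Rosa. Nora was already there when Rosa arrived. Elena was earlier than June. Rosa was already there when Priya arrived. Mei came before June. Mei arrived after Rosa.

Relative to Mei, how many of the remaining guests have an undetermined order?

3

Forced before Mei: Nora and Rosa; forced after Mei: June and Priya.
That leaves Ayaan, Beatriz, and Elena with no forced order relative to Mei — 3.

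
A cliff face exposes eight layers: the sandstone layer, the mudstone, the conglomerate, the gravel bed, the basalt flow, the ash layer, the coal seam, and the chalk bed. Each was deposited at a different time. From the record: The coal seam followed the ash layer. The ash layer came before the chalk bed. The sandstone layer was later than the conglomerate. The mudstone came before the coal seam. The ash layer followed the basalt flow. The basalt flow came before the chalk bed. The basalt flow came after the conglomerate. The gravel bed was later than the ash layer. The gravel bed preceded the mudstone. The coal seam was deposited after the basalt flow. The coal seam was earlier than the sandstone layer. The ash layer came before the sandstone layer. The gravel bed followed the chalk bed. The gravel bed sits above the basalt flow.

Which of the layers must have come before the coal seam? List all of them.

the ash layer, the basalt flow, the chalk bed, the conglomerate, the gravel bed, the mudstone

Directly stated before the coal seam: the ash layer, the basalt flow, and the mudstone.
The chalk bed reaches the coal seam via the chalk bed → the gravel bed → the mudstone → the coal seam.
The conglomerate reaches the coal seam via the conglomerate → the basalt flow → the coal seam.
The gravel bed reaches the coal seam via the gravel bed → the mudstone → the coal seam.
No chain forces the sandstone layer ahead of the coal seam.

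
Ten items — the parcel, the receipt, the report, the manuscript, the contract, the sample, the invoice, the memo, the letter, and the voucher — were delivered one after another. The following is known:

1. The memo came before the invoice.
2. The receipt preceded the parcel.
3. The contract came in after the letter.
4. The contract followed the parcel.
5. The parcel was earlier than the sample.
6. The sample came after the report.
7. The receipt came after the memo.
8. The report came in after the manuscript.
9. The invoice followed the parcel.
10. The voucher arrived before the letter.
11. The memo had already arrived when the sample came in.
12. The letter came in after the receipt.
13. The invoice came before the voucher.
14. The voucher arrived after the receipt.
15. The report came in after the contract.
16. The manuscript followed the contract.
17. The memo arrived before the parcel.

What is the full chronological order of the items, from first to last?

The constraints fix every adjacent pair, so only one ordering works:
the memo → the receipt → the parcel → the invoice → the voucher → the letter → the contract → the manuscript → the report → the sample.

the memo, the receipt, the parcel, the invoice, the voucher, the letter, the contract, the manuscript, the report, the sample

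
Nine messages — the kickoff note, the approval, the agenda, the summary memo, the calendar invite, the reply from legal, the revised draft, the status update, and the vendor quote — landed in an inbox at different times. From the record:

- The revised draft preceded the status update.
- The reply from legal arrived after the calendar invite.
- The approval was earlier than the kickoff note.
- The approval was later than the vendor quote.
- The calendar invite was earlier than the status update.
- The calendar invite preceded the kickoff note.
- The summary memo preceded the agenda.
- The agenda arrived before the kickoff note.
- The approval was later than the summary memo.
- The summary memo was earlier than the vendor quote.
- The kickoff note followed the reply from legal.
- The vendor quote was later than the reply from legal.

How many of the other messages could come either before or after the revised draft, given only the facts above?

7

Forced after the revised draft: the status update.
That leaves the agenda, the approval, the calendar invite, the kickoff note, the reply from legal, the summary memo, and the vendor quote with no forced order relative to the revised draft — 7.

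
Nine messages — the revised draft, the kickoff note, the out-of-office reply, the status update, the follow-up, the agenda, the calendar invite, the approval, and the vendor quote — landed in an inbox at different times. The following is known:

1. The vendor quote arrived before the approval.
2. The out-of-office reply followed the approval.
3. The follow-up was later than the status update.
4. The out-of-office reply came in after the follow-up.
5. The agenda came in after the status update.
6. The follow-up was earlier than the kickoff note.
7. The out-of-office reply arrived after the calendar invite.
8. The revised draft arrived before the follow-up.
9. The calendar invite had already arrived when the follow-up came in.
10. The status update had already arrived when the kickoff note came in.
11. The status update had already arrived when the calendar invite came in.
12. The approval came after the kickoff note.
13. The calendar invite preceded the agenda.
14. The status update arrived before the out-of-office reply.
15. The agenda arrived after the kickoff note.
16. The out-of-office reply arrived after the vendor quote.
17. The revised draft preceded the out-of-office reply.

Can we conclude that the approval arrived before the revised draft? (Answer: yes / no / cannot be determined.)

no

Tracing the constraints gives the revised draft → the follow-up → the kickoff note → the approval, so the revised draft must come before the approval.
That means the approval cannot be before the revised draft.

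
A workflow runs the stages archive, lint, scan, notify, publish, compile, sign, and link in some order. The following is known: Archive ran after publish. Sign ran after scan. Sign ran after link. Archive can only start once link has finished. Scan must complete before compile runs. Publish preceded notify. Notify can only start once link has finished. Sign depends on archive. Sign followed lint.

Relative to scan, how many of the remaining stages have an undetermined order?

Forced after scan: compile and sign.
That leaves archive, link, lint, notify, and publish with no forced order relative to scan — 5.

5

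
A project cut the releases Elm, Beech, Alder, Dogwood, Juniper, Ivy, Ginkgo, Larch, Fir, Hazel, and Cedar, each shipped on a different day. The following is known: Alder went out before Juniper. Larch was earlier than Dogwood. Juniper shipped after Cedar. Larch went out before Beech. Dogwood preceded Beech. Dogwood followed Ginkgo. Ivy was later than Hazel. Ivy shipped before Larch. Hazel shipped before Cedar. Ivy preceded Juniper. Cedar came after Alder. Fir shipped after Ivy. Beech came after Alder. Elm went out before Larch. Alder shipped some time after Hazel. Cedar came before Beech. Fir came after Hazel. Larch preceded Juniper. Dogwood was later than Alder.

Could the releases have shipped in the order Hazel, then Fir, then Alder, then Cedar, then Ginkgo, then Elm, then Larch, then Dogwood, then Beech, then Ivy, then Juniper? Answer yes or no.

The constraints require Ivy before Larch, but in the proposed sequence Larch appears ahead of Ivy. That one violation is enough.

no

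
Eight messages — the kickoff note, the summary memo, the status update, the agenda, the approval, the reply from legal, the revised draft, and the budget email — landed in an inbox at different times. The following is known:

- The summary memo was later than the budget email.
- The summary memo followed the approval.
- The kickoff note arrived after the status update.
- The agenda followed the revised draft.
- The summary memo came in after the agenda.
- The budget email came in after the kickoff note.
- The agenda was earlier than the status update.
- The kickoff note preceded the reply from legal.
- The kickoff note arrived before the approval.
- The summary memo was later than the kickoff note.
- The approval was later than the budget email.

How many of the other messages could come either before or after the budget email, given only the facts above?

1

Forced before the budget email: the agenda, the kickoff note, the revised draft, and the status update; forced after the budget email: the approval and the summary memo.
That leaves the reply from legal with no forced order relative to the budget email — 1.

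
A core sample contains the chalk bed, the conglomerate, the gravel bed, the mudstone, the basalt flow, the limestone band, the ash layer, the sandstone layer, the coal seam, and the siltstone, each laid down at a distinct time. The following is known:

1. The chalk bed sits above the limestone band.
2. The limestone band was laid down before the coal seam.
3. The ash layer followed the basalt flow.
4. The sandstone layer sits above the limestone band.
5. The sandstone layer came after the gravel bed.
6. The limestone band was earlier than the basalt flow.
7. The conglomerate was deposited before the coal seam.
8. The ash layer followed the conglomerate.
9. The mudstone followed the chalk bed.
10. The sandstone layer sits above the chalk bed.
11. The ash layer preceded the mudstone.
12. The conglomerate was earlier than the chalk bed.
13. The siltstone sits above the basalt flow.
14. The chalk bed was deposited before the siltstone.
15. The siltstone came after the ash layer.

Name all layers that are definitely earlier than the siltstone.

the ash layer, the basalt flow, the chalk bed, the conglomerate, the limestone band

Directly stated before the siltstone: the ash layer, the basalt flow, and the chalk bed.
The conglomerate reaches the siltstone via the conglomerate → the chalk bed → the siltstone.
The limestone band reaches the siltstone via the limestone band → the chalk bed → the siltstone.
No chain forces the sandstone layer (or any of the others) ahead of the siltstone.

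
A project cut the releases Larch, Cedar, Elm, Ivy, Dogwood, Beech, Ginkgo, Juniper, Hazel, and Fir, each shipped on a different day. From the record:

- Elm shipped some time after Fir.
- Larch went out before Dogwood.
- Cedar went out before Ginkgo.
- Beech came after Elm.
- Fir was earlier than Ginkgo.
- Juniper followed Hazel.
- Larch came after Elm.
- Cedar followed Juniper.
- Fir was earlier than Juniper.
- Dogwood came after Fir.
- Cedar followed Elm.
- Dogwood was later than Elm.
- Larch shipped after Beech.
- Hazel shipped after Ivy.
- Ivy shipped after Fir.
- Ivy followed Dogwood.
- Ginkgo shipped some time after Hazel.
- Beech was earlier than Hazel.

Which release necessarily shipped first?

Fir has a chain of constraints placing it before every other release, so Fir must be first.

Fir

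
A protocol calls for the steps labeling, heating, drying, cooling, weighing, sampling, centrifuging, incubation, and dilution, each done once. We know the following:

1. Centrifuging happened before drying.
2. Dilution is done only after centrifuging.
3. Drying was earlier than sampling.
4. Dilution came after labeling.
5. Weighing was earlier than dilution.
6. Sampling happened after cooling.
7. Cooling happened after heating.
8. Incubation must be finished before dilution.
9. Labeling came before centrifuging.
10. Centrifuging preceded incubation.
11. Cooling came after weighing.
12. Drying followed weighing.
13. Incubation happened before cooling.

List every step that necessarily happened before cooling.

Directly stated before cooling: heating, incubation, and weighing.
Centrifuging reaches cooling via centrifuging → incubation → cooling.
Labeling reaches cooling via labeling → centrifuging → incubation → cooling.

centrifuging, heating, incubation, labeling, weighing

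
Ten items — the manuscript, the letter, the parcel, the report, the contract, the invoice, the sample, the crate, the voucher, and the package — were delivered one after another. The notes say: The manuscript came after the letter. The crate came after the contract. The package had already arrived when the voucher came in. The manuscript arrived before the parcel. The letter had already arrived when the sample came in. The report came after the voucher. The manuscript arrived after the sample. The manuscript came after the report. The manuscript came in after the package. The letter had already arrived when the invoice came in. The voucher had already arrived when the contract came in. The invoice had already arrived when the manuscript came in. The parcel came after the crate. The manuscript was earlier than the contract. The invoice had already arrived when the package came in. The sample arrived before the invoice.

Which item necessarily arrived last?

Every other item has a chain of constraints placing it before the parcel, so the parcel is last.

the parcel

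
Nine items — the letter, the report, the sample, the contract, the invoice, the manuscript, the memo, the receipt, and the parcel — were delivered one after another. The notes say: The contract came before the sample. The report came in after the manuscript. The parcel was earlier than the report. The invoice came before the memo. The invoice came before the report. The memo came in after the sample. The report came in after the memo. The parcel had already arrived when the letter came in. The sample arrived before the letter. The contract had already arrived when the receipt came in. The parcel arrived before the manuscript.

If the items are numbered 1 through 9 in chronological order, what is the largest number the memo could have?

8

The memo must come before the report — 1 item forced after it.
Everything else can be placed before the memo in some valid order, so the memo can sit as late as position 9 − 1 = 8.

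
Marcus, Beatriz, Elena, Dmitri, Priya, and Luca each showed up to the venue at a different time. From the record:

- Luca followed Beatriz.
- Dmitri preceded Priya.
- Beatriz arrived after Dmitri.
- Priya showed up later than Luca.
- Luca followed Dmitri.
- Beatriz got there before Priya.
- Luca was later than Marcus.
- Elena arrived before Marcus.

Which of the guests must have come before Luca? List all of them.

Directly stated before Luca: Beatriz, Dmitri, and Marcus.
Elena reaches Luca via Elena → Marcus → Luca.
No chain forces Priya ahead of Luca.

Beatriz, Dmitri, Elena, Marcus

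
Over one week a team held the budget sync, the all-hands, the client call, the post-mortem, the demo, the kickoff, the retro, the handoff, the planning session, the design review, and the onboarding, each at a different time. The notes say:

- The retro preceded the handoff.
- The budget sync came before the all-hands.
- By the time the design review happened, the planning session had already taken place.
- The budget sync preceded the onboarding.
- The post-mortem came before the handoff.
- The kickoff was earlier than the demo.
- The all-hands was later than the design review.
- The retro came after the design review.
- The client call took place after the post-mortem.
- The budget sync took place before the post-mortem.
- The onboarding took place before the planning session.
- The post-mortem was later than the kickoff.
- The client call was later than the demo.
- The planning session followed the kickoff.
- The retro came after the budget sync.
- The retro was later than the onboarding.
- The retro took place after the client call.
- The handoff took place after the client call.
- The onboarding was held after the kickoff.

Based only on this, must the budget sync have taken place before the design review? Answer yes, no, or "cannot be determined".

Chain the constraints: the budget sync → the onboarding → the planning session → the design review. Each link is directly stated, so the budget sync comes before the design review.

yes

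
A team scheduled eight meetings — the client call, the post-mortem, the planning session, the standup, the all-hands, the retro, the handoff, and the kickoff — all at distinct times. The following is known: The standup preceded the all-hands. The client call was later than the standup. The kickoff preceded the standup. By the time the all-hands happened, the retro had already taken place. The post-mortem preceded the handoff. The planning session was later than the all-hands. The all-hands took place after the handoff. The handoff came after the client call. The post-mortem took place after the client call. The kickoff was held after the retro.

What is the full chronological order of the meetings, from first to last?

the retro, the kickoff, the standup, the client call, the post-mortem, the handoff, the all-hands, the planning session

The constraints fix every adjacent pair, so only one ordering works:
the retro → the kickoff → the standup → the client call → the post-mortem → the handoff → the all-hands → the planning session.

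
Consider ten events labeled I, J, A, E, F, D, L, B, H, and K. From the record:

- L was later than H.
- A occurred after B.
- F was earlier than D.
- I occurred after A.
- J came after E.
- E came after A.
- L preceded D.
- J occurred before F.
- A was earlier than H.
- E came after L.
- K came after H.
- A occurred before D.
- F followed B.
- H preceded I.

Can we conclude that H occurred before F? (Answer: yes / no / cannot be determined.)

yes

Chain the constraints: H → L → E → J → F. Each link is directly stated, so H comes before F.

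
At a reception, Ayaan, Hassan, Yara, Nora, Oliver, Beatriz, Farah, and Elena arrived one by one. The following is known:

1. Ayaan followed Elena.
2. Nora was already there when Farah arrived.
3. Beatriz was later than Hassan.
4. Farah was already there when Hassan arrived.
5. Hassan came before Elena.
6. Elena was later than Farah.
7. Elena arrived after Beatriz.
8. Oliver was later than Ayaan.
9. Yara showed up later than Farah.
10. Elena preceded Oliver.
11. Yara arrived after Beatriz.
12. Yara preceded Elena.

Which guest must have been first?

Nora

Nora has a chain of constraints placing them before every other guest, so Nora must be first.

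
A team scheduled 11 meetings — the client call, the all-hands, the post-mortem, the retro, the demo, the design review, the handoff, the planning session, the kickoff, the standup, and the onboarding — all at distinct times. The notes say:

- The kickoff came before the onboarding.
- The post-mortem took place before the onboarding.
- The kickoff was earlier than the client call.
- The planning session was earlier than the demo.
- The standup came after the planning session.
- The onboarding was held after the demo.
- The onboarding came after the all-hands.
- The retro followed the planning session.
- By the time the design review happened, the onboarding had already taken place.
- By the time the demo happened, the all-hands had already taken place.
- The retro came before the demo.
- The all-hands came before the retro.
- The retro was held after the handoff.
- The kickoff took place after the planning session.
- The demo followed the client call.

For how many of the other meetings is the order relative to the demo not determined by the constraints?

Forced before the demo: the all-hands, the client call, the handoff, the kickoff, the planning session, and the retro; forced after the demo: the design review and the onboarding.
That leaves the post-mortem and the standup with no forced order relative to the demo — 2.

2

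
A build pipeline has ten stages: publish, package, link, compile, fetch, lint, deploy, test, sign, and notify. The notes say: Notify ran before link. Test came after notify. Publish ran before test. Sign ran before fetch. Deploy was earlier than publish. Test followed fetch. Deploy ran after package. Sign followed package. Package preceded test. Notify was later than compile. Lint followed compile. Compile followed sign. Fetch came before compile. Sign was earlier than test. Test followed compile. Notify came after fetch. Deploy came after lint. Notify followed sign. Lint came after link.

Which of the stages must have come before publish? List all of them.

compile, deploy, fetch, link, lint, notify, package, sign

Directly stated before publish: deploy.
Compile reaches publish via compile → lint → deploy → publish.
Fetch reaches publish via fetch → compile → lint → deploy → publish.
Link reaches publish via link → lint → deploy → publish.
Likewise lint, notify, package, and sign each reach publish by chaining the stated constraints.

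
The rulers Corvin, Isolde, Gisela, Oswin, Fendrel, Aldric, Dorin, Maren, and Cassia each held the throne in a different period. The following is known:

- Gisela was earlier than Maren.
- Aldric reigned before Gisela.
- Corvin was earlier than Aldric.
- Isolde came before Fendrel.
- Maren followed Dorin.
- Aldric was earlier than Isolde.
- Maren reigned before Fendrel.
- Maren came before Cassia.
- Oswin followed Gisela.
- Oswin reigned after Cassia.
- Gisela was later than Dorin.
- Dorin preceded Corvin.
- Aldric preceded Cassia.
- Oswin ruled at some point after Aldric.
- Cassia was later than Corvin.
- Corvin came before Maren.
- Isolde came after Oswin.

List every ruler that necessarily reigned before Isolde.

Aldric, Cassia, Corvin, Dorin, Gisela, Maren, Oswin

Directly stated before Isolde: Aldric and Oswin.
Cassia reaches Isolde via Cassia → Oswin → Isolde.
Corvin reaches Isolde via Corvin → Aldric → Isolde.
Dorin reaches Isolde via Dorin → Corvin → Aldric → Isolde.
Likewise Gisela and Maren each reach Isolde by chaining the stated constraints.
No chain forces Fendrel ahead of Isolde.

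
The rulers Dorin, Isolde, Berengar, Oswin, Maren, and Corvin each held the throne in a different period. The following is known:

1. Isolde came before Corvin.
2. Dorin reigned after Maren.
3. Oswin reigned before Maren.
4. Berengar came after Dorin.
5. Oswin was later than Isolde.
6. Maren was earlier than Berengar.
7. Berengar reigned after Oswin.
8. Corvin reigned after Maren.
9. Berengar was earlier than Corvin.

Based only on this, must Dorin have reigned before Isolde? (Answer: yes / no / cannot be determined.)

Tracing the constraints gives Isolde → Oswin → Maren → Dorin, so Isolde must come before Dorin.
That means Dorin cannot be before Isolde.

no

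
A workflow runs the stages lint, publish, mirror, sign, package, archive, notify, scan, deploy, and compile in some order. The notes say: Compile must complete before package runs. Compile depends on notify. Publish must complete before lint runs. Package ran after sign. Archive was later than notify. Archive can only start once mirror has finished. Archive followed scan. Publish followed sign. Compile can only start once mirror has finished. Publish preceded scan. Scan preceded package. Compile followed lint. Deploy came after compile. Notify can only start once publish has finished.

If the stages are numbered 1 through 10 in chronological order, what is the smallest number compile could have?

Lint, mirror, notify, publish, and sign must all come before compile — 5 forced predecessors.
Nothing else is forced ahead of compile, so its earliest slot is position 5 + 1 = 6.

6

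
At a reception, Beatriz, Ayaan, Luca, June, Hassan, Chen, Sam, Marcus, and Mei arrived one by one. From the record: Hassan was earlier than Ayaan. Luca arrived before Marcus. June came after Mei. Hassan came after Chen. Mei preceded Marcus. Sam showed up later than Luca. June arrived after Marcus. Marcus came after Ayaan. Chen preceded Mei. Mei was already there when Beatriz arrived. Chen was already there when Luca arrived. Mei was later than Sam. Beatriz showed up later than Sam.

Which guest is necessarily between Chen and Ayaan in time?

Tracing the constraints gives Chen → Hassan → Ayaan, so Hassan sits after Chen and before Ayaan.
No other guest is forced both after Chen and before Ayaan.

Hassan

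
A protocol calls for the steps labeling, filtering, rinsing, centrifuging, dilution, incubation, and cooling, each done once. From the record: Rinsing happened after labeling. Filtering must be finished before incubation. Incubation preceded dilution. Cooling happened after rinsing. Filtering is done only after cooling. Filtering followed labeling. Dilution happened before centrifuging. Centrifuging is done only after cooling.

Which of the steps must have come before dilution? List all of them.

Directly stated before dilution: incubation.
Cooling reaches dilution via cooling → filtering → incubation → dilution.
Filtering reaches dilution via filtering → incubation → dilution.
Labeling reaches dilution via labeling → filtering → incubation → dilution.
Likewise rinsing reaches dilution by chaining the stated constraints.
No chain forces centrifuging ahead of dilution.

cooling, filtering, incubation, labeling, rinsing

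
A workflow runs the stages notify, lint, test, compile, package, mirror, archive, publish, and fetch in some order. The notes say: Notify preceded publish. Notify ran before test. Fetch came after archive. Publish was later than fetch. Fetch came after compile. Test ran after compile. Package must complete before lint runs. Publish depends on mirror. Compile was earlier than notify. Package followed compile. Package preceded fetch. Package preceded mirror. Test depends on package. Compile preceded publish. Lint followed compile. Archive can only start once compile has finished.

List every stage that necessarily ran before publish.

Directly stated before publish: compile, fetch, mirror, and notify.
Archive reaches publish via archive → fetch → publish.
Package reaches publish via package → mirror → publish.

archive, compile, fetch, mirror, notify, package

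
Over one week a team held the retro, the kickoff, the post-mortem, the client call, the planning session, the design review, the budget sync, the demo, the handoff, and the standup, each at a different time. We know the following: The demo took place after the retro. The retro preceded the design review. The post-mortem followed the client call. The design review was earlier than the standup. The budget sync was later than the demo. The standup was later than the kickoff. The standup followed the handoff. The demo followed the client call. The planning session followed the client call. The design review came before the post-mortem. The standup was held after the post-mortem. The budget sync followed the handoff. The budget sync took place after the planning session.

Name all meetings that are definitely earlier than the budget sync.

Directly stated before the budget sync: the demo, the handoff, and the planning session.
The client call reaches the budget sync via the client call → the demo → the budget sync.
The retro reaches the budget sync via the retro → the demo → the budget sync.
No chain forces the standup (or any of the others) ahead of the budget sync.

the client call, the demo, the handoff, the planning session, the retro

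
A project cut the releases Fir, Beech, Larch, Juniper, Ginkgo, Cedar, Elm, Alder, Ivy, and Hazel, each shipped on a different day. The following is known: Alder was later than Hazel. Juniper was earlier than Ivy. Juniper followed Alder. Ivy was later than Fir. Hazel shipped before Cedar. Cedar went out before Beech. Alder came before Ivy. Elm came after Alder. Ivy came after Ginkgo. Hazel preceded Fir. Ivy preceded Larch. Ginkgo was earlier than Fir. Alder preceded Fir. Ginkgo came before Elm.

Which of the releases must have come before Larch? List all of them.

Alder, Fir, Ginkgo, Hazel, Ivy, Juniper

Directly stated before Larch: Ivy.
Alder reaches Larch via Alder → Ivy → Larch.
Fir reaches Larch via Fir → Ivy → Larch.
Ginkgo reaches Larch via Ginkgo → Ivy → Larch.
Likewise Hazel and Juniper each reach Larch by chaining the stated constraints.
No chain forces Beech (or any of the others) ahead of Larch.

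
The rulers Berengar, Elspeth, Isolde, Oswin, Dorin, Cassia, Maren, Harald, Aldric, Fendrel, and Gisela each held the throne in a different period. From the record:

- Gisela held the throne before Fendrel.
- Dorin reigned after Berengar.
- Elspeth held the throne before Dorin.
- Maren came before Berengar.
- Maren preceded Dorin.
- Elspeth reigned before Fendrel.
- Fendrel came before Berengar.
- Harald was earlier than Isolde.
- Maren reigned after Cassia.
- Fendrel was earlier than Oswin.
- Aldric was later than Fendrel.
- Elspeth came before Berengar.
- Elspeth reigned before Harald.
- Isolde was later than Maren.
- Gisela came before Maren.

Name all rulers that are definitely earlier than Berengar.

Directly stated before Berengar: Elspeth, Fendrel, and Maren.
Cassia reaches Berengar via Cassia → Maren → Berengar.
Gisela reaches Berengar via Gisela → Fendrel → Berengar.

Cassia, Elspeth, Fendrel, Gisela, Maren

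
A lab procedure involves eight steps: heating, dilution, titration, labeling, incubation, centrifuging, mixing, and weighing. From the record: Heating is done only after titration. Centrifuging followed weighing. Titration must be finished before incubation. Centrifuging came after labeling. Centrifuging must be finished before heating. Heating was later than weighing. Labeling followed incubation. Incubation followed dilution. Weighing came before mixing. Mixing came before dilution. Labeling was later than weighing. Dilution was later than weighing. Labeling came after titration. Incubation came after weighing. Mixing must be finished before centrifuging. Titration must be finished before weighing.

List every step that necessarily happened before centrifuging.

dilution, incubation, labeling, mixing, titration, weighing

Directly stated before centrifuging: labeling, mixing, and weighing.
Dilution reaches centrifuging via dilution → incubation → labeling → centrifuging.
Incubation reaches centrifuging via incubation → labeling → centrifuging.
Titration reaches centrifuging via titration → weighing → centrifuging.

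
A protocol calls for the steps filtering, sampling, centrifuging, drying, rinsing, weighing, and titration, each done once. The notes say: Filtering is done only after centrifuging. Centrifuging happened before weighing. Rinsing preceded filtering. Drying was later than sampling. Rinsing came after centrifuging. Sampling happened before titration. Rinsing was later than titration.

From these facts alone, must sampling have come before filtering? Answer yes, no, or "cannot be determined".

yes

Chain the constraints: sampling → titration → rinsing → filtering. Each link is directly stated, so sampling comes before filtering.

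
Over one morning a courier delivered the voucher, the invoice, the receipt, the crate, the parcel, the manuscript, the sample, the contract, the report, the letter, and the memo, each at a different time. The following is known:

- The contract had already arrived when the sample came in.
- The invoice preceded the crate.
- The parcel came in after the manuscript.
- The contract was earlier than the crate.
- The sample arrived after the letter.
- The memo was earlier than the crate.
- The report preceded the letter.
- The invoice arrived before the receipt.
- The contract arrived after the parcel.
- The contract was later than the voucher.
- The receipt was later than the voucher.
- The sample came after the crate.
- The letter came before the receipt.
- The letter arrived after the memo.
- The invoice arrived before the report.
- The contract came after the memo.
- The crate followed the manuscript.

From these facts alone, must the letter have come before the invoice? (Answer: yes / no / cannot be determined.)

Tracing the constraints gives the invoice → the report → the letter, so the invoice must come before the letter.
That means the letter cannot be before the invoice.

no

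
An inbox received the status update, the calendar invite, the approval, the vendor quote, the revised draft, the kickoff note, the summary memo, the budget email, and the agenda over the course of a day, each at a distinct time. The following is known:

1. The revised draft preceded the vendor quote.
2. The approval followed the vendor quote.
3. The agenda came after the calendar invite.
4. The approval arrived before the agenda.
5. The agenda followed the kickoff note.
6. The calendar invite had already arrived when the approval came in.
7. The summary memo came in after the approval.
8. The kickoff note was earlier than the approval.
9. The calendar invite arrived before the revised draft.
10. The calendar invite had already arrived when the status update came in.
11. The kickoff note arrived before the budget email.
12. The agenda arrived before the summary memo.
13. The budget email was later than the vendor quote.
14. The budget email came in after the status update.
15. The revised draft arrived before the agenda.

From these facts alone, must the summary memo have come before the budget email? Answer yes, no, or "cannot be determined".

No chain of stated constraints runs from the summary memo to the budget email, and none runs from the budget email to the summary memo either.
So the relative order of the summary memo and the budget email is not fixed by the given facts.

cannot be determined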